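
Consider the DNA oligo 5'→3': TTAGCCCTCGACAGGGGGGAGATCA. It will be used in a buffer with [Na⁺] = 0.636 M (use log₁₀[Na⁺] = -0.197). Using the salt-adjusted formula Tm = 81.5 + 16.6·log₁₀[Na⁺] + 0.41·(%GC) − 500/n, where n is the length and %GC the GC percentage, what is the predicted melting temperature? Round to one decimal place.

Length n = 25. Base counts: A=6, T=4, C=6, G=9
G+C = 15, so %GC = 15/25 × 100 = 60%
Salt term: 16.6 × (-0.197) = -3.27
GC term: 0.41 × 60 = 24.6; length term: −500/25 = −20
Tm = 81.5 + (-3.27) + 24.6 − 20 = 82.83 → 82.8°C

82.8°C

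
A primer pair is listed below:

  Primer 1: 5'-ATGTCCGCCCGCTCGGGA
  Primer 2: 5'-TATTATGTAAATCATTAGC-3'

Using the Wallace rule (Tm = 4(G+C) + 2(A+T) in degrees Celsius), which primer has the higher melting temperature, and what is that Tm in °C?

Primer 1, 62°C

Primer 1: A+T=5, G+C=13 → Tm = 2(5)+4(13) = 62°C
Primer 2: A+T=15, G+C=4 → Tm = 2(15)+4(4) = 46°C
62°C vs 46°C → primer 1 is higher.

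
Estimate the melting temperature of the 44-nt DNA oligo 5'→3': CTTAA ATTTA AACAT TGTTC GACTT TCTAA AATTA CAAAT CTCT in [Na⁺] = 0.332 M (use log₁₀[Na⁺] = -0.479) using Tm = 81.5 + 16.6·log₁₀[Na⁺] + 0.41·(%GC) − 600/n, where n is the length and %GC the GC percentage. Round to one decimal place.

69.2°C

Length n = 44. Scanning the sequence gives T=18, A=16, G=2, C=8.
G+C = 10, so %GC = 10/44 × 100 = 22.727%
Salt term: 16.6 × (-0.479) = -7.951
GC term: 0.41 × 22.727 = 9.318; length term: −600/44 = −13.636
Tm = 81.5 + (-7.951) + 9.318 − 13.636 = 69.231 → 69.2°C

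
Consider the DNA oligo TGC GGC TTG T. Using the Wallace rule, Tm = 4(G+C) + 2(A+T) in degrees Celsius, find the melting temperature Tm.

32°C

T=4, G=4, A=0, C=2
So N_AT = 4 and N_GC = 6.
Tm = 2×4 + 4×6 = 32°C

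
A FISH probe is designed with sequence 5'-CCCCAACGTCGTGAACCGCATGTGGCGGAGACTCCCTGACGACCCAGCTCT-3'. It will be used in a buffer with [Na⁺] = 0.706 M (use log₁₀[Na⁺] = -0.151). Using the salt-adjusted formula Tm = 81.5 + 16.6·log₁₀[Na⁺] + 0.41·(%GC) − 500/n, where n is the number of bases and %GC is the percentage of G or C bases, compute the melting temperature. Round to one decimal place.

Length n = 51. Counting bases: G=13, T=8, A=10, C=20
G+C = 33, so %GC = 33/51 × 100 = 64.706%
Salt term: 16.6 × (-0.151) = -2.507
GC term: 0.41 × 64.706 = 26.529; length term: −500/51 = −9.804
Tm = 81.5 + (-2.507) + 26.529 − 9.804 = 95.718 → 95.7°C

95.7°C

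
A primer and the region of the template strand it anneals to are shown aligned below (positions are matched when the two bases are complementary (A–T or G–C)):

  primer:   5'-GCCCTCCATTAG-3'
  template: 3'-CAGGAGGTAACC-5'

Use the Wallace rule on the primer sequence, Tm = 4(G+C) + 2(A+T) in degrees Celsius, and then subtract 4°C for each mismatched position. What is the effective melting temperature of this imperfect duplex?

Primer base counts: A=2, T=3, G=2, C=5 → A+T=5, G+C=7
Perfect-match Tm = 2(5) + 4(7) = 10 + 28 = 38°C
Mismatches (positions where the bases are not complementary): 2 (at positions 2, 11)
Effective Tm = 38 − 2×4 = 38 − 8 = 30°C

30°C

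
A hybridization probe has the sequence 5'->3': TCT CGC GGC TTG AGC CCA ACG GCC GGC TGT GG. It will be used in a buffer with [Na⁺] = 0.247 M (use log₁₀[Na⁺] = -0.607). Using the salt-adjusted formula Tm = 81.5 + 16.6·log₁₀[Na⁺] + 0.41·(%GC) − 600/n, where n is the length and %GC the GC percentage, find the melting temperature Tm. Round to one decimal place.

Length n = 32. Counting bases: T=6, G=12, C=11, A=3
G+C = 23, so %GC = 23/32 × 100 = 71.875%
Salt term: 16.6 × (-0.607) = -10.076
GC term: 0.41 × 71.875 = 29.469; length term: −600/32 = −18.75
Tm = 81.5 + (-10.076) + 29.469 − 18.75 = 82.143 → 82.1°C

82.1°C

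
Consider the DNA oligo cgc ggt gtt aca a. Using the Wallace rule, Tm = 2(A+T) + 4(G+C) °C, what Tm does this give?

40°C

Scanning the sequence gives T=3, C=3, A=3, G=4.
AT pairs contribute 6, GC pairs contribute 7.
Tm = 2×6 + 4×7 = 40°C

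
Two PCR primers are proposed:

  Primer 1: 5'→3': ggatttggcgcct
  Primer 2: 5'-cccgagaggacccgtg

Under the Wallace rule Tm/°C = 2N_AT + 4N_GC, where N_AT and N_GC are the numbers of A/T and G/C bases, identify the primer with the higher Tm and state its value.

Primer 2, 56°C

Primer 1: A+T=5, G+C=8 → Tm = 2(5)+4(8) = 42°C
Primer 2: A+T=4, G+C=12 → Tm = 2(4)+4(12) = 56°C
42°C vs 56°C → primer 2 is higher.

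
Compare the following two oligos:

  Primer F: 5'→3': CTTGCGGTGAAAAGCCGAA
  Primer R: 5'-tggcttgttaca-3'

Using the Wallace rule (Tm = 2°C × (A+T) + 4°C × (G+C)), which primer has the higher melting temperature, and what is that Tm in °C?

Primer F, 58°C

Primer F: A+T=9, G+C=10 → Tm = 2(9)+4(10) = 58°C
Primer R: A+T=7, G+C=5 → Tm = 2(7)+4(5) = 34°C
58°C vs 34°C → primer F is higher.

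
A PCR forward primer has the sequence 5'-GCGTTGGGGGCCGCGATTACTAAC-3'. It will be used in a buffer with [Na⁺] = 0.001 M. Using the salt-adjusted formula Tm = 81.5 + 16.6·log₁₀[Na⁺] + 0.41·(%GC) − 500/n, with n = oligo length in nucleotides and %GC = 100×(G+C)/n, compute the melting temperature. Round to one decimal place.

36.5°C

Length n = 24. A=4, G=9, C=6, T=5
G+C = 15, so %GC = 15/24 × 100 = 62.5%
Salt term: 16.6 × (-3) = -49.8
GC term: 0.41 × 62.5 = 25.625; length term: −500/24 = −20.833
Tm = 81.5 + (-49.8) + 25.625 − 20.833 = 36.492 → 36.5°C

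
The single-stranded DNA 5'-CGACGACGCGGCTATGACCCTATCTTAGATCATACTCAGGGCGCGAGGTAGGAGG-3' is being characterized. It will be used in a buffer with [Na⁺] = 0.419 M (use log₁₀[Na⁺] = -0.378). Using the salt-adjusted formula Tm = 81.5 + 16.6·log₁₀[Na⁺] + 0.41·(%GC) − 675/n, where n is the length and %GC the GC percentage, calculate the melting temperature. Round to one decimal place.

Length n = 55. Scanning the sequence gives C=14, T=10, A=13, G=18.
G+C = 32, so %GC = 32/55 × 100 = 58.182%
Salt term: 16.6 × (-0.378) = -6.275
GC term: 0.41 × 58.182 = 23.855; length term: −675/55 = −12.273
Tm = 81.5 + (-6.275) + 23.855 − 12.273 = 86.807 → 86.8°C

86.8°C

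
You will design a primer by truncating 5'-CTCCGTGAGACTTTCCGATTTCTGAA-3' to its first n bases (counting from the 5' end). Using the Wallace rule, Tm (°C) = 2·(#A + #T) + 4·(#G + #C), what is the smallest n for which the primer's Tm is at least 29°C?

n = 9

First 8 bases: CTCCGTGA → Tm = 26°C (< 29°C)
First 9 bases: CTCCGTGAG → Tm = 30°C (≥ 29°C)
Since every base adds ≥2°C, Tm only increases with n, so the threshold is first crossed at n = 9.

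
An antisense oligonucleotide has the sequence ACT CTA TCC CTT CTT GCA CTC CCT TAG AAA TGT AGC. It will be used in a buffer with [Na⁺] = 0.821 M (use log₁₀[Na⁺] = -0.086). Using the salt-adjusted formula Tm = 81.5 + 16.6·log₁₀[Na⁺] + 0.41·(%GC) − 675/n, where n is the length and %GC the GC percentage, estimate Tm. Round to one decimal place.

79.5°C

Length n = 36. C=12, A=8, T=12, G=4
G+C = 16, so %GC = 16/36 × 100 = 44.444%
Salt term: 16.6 × (-0.086) = -1.428
GC term: 0.41 × 44.444 = 18.222; length term: −675/36 = −18.75
Tm = 81.5 + (-1.428) + 18.222 − 18.75 = 79.544 → 79.5°C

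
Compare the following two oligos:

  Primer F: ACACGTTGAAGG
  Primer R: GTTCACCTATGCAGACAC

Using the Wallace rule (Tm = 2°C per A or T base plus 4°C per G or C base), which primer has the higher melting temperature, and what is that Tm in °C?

Primer F: A+T=6, G+C=6 → Tm = 2(6)+4(6) = 36°C
Primer R: A+T=9, G+C=9 → Tm = 2(9)+4(9) = 54°C
36°C vs 54°C → primer R is higher.

Primer R, 54°C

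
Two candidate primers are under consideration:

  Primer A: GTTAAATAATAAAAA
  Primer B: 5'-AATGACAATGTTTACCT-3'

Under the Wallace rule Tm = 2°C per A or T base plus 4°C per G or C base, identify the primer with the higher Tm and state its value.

Primer B, 44°C

Primer A: A+T=14, G+C=1 → Tm = 2(14)+4(1) = 32°C
Primer B: A+T=12, G+C=5 → Tm = 2(12)+4(5) = 44°C
32°C vs 44°C → primer B is higher.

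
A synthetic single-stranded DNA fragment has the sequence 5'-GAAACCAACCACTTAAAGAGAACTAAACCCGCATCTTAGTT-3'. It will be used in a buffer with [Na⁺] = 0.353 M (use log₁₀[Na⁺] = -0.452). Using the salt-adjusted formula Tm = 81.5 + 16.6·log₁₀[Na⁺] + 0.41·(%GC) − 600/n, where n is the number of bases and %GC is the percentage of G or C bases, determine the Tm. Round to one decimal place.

75.4°C

Length n = 41. Counting bases: A=17, G=5, C=11, T=8
G+C = 16, so %GC = 16/41 × 100 = 39.024%
Salt term: 16.6 × (-0.452) = -7.503
GC term: 0.41 × 39.024 = 16; length term: −600/41 = −14.634
Tm = 81.5 + (-7.503) + 16 − 14.634 = 75.363 → 75.4°C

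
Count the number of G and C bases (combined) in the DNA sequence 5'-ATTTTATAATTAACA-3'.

1

Scanning the sequence gives C=1, T=7, A=7, G=0.
G+C = 0 + 1 = 1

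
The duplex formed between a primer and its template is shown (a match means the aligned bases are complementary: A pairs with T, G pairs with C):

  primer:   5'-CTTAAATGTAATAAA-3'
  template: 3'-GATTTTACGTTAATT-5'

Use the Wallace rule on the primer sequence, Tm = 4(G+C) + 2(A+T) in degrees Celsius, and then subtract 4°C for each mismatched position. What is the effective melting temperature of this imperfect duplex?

22°C

Primer base counts: A=8, T=5, G=1, C=1 → A+T=13, G+C=2
Perfect-match Tm = 2(13) + 4(2) = 26 + 8 = 34°C
Mismatches (positions where the bases are not complementary): 3 (at positions 3, 9, 13)
Effective Tm = 34 − 3×4 = 34 − 12 = 22°C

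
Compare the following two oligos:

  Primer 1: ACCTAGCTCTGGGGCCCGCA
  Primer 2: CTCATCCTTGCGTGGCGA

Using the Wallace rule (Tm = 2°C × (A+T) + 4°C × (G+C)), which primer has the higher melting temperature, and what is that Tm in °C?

Primer 1: A+T=6, G+C=14 → Tm = 2(6)+4(14) = 68°C
Primer 2: A+T=7, G+C=11 → Tm = 2(7)+4(11) = 58°C
68°C vs 58°C → primer 1 is higher.

Primer 1, 68°C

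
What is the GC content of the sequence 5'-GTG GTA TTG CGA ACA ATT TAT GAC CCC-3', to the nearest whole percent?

44%

Counting bases: A=7, C=6, T=8, G=6
G+C = 6 + 6 = 12 out of 27 bases
%GC = 12/27 × 100 = 44.44% ≈ 44%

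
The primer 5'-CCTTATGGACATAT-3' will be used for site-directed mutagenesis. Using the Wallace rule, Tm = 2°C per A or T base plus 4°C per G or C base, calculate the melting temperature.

38°C

Counting bases: T=5, C=3, A=4, G=2
AT pairs contribute 9, GC pairs contribute 5.
Tm = 4·5 + 2·9 = 20 + 18 = 38°C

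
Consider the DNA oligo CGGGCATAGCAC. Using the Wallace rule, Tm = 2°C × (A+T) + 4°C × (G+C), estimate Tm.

Base counts: C=4, T=1, G=4, A=3
So N_AT = 4 and N_GC = 8.
Tm = 2(4) + 4(8) = 8 + 32 = 40°C

40°C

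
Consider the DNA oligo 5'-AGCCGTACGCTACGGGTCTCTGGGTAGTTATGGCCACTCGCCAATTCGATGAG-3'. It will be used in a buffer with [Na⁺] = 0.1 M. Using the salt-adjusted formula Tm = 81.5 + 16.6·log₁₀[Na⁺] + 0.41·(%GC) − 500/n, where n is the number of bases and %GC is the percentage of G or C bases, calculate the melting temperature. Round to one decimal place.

78.7°C

Length n = 53. G=16, A=10, C=14, T=13
G+C = 30, so %GC = 30/53 × 100 = 56.604%
Salt term: 16.6 × (-1) = -16.6
GC term: 0.41 × 56.604 = 23.208; length term: −500/53 = −9.434
Tm = 81.5 + (-16.6) + 23.208 − 9.434 = 78.674 → 78.7°C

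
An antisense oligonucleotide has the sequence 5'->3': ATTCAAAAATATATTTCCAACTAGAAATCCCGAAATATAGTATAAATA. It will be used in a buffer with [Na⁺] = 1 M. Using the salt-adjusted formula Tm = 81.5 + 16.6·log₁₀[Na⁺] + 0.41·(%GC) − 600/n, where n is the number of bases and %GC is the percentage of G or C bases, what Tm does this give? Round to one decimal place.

Length n = 48. Base counts: C=7, T=14, G=3, A=24
G+C = 10, so %GC = 10/48 × 100 = 20.833%
Salt term: 16.6 × (0) = 0
GC term: 0.41 × 20.833 = 8.542; length term: −600/48 = −12.5
Tm = 81.5 + (0) + 8.542 − 12.5 = 77.542 → 77.5°C

77.5°C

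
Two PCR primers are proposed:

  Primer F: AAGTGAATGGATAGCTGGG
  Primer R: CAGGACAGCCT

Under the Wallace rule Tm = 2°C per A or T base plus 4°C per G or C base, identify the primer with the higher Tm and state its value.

Primer F: A+T=10, G+C=9 → Tm = 2(10)+4(9) = 56°C
Primer R: A+T=4, G+C=7 → Tm = 2(4)+4(7) = 36°C
56°C vs 36°C → primer F is higher.

Primer F, 56°C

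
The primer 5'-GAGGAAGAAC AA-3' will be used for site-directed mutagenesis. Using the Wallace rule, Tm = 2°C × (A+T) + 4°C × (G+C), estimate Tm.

Scanning the sequence gives T=0, C=1, A=7, G=4.
A+T = 7, G+C = 5
Tm = 2(7) + 4(5) = 14 + 20 = 34°C

34°C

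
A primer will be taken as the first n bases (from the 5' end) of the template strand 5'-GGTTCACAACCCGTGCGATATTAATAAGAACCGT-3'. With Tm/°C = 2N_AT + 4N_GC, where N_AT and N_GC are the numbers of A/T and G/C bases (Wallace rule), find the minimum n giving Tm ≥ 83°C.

n = 30

First 29 bases: GGTTCACAACCCGTGCGATATTAATAAGA → Tm = 82°C (< 83°C)
First 30 bases: GGTTCACAACCCGTGCGATATTAATAAGAA → Tm = 84°C (≥ 83°C)
Since every base adds ≥2°C, Tm only increases with n, so the threshold is first crossed at n = 30.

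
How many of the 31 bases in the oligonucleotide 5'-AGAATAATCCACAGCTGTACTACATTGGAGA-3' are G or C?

Base counts: A=12, T=7, G=6, C=6
G+C = 6 + 6 = 12

12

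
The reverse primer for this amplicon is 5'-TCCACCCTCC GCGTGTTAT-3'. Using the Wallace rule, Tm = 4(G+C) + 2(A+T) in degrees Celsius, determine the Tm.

60°C

Base counts: C=8, G=3, A=2, T=6
A+T = 8, G+C = 11
Tm = 2(8) + 4(11) = 16 + 44 = 60°C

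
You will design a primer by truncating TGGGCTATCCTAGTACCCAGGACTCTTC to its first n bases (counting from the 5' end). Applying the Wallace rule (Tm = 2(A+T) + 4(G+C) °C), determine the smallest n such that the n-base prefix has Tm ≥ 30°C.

First 9 bases: TGGGCTATC → Tm = 28°C (< 30°C)
First 10 bases: TGGGCTATCC → Tm = 32°C (≥ 30°C)
Each additional base adds 2°C (A/T) or 4°C (G/C), so Tm is non-decreasing in n; n = 10 is the first length to reach 30°C.

n = 10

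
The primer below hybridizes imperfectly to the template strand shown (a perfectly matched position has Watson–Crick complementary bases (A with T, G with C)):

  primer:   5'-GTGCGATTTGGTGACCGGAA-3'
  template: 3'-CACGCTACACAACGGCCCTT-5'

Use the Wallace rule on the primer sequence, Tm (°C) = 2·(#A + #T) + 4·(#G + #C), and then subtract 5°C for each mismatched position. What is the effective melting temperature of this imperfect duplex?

Primer base counts: A=4, T=5, G=8, C=3 → A+T=9, G+C=11
Perfect-match Tm = 2(9) + 4(11) = 18 + 44 = 62°C
Mismatches (positions where the bases are not complementary): 4 (at positions 8, 11, 14, 16)
Effective Tm = 62 − 4×5 = 62 − 20 = 42°C

42°C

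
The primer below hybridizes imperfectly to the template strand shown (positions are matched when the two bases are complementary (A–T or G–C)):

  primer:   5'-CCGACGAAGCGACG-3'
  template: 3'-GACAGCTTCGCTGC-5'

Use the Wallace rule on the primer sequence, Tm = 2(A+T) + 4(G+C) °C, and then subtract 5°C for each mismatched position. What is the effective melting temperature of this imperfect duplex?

Primer base counts: A=4, T=0, G=5, C=5 → A+T=4, G+C=10
Perfect-match Tm = 2(4) + 4(10) = 8 + 40 = 48°C
Mismatches (positions where the bases are not complementary): 2 (at positions 2, 4)
Effective Tm = 48 − 2×5 = 48 − 10 = 38°C

38°C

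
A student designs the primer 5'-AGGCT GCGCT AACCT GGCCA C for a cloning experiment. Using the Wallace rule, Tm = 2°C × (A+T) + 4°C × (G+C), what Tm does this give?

G=6, C=8, A=4, T=3
A+T = 7, G+C = 14
Tm = 2×7 + 4×14 = 70°C

70°C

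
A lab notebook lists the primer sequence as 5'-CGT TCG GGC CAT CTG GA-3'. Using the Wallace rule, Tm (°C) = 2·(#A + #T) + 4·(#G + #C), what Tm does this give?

56°C

A=2, T=4, C=5, G=6
So N_AT = 6 and N_GC = 11.
Tm = 4·11 + 2·6 = 44 + 12 = 56°C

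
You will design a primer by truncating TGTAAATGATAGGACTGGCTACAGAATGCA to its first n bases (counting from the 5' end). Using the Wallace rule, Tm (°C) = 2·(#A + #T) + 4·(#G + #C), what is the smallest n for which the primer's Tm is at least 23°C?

First 9 bases: TGTAAATGA → Tm = 22°C (< 23°C)
First 10 bases: TGTAAATGAT → Tm = 24°C (≥ 23°C)
Since every base adds ≥2°C, Tm only increases with n, so the threshold is first crossed at n = 10.

n = 10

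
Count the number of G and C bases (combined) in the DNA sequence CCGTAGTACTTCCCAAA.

8

Counting bases: A=5, G=2, T=4, C=6
Total G or C: 2 + 6 = 8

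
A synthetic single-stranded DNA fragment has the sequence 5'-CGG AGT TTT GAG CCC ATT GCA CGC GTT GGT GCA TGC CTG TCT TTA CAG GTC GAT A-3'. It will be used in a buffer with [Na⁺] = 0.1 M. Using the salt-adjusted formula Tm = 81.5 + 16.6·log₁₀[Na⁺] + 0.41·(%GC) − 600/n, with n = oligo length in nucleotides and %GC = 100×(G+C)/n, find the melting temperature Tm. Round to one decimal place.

75.6°C

Length n = 55. Scanning the sequence gives A=9, C=13, G=16, T=17.
G+C = 29, so %GC = 29/55 × 100 = 52.727%
Salt term: 16.6 × (-1) = -16.6
GC term: 0.41 × 52.727 = 21.618; length term: −600/55 = −10.909
Tm = 81.5 + (-16.6) + 21.618 − 10.909 = 75.609 → 75.6°C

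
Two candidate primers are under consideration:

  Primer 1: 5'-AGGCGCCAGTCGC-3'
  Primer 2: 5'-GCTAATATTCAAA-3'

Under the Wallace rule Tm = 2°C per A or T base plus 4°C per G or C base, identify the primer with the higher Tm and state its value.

Primer 1, 46°C

Primer 1: A+T=3, G+C=10 → Tm = 2(3)+4(10) = 46°C
Primer 2: A+T=10, G+C=3 → Tm = 2(10)+4(3) = 32°C
46°C vs 32°C → primer 1 is higher.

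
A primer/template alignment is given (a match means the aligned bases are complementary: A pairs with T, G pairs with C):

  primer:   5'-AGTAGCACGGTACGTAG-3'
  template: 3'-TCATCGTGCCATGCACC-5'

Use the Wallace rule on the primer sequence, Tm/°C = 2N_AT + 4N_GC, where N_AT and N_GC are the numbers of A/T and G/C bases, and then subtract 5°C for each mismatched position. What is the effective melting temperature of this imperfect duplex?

47°C

Primer base counts: A=5, T=3, G=6, C=3 → A+T=8, G+C=9
Perfect-match Tm = 2(8) + 4(9) = 16 + 36 = 52°C
Mismatches (positions where the bases are not complementary): 1 (at position 16)
Effective Tm = 52 − 1×5 = 52 − 5 = 47°C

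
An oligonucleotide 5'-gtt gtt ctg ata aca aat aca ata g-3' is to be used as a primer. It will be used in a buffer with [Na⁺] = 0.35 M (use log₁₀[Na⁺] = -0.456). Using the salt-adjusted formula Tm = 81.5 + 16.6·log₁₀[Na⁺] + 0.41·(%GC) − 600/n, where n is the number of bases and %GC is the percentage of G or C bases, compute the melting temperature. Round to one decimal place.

Length n = 25. Counting bases: G=4, T=8, C=3, A=10
G+C = 7, so %GC = 7/25 × 100 = 28%
Salt term: 16.6 × (-0.456) = -7.57
GC term: 0.41 × 28 = 11.48; length term: −600/25 = −24
Tm = 81.5 + (-7.57) + 11.48 − 24 = 61.41 → 61.4°C

61.4°C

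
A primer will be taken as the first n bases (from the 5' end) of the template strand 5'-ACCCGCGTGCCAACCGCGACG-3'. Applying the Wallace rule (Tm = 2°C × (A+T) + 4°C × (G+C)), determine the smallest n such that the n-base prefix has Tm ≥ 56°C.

n = 16

First 15 bases: ACCCGCGTGCCAACC → Tm = 52°C (< 56°C)
First 16 bases: ACCCGCGTGCCAACCG → Tm = 56°C (≥ 56°C)
Since every base adds ≥2°C, Tm only increases with n, so the threshold is first crossed at n = 16.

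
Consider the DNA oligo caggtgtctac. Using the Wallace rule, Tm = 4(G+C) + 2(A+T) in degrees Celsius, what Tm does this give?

Base counts: A=2, T=3, G=3, C=3
AT pairs contribute 5, GC pairs contribute 6.
Tm = 2(5) + 4(6) = 10 + 24 = 34°C

34°C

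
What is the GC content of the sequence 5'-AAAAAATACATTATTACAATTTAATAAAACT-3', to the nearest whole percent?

10%

Base counts: T=10, A=18, G=0, C=3
G+C = 0 + 3 = 3 out of 31 bases
%GC = 3/31 × 100 = 9.677% ≈ 10%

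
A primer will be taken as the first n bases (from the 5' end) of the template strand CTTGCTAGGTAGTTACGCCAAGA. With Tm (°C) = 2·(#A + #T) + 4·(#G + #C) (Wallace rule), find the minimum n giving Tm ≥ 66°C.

n = 22

First 21 bases: CTTGCTAGGTAGTTACGCCAA → Tm = 62°C (< 66°C)
First 22 bases: CTTGCTAGGTAGTTACGCCAAG → Tm = 66°C (≥ 66°C)
Since every base adds ≥2°C, Tm only increases with n, so the threshold is first crossed at n = 22.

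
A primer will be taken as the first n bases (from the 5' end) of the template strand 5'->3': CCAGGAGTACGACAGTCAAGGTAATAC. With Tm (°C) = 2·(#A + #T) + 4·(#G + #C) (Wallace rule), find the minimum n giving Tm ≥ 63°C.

n = 21

First 20 bases: CCAGGAGTACGACAGTCAAG → Tm = 62°C (< 63°C)
First 21 bases: CCAGGAGTACGACAGTCAAGG → Tm = 66°C (≥ 63°C)
Each additional base adds 2°C (A/T) or 4°C (G/C), so Tm is non-decreasing in n; n = 21 is the first length to reach 63°C.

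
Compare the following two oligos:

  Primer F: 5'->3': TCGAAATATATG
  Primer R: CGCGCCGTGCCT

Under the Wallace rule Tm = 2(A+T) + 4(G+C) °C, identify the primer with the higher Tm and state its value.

Primer F: A+T=9, G+C=3 → Tm = 2(9)+4(3) = 30°C
Primer R: A+T=2, G+C=10 → Tm = 2(2)+4(10) = 44°C
30°C vs 44°C → primer R is higher.

Primer R, 44°C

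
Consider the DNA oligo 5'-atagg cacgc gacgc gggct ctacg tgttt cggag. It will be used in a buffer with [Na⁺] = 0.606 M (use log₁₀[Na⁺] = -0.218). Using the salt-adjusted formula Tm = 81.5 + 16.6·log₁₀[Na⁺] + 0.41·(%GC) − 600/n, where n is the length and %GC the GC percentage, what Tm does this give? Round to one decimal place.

Length n = 35. Scanning the sequence gives T=7, G=13, C=9, A=6.
G+C = 22, so %GC = 22/35 × 100 = 62.857%
Salt term: 16.6 × (-0.218) = -3.619
GC term: 0.41 × 62.857 = 25.771; length term: −600/35 = −17.143
Tm = 81.5 + (-3.619) + 25.771 − 17.143 = 86.509 → 86.5°C

86.5°C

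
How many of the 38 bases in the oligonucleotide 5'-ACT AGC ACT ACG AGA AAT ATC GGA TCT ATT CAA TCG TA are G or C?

Counting bases: A=14, T=10, G=6, C=8
G+C = 6 + 8 = 14

14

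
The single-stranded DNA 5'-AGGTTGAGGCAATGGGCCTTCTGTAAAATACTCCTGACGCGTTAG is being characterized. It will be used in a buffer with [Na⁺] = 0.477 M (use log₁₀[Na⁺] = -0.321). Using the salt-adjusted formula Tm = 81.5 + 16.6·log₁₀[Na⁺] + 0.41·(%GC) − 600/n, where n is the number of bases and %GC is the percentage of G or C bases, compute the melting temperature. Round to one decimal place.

Length n = 45. Counting bases: T=12, C=9, A=11, G=13
G+C = 22, so %GC = 22/45 × 100 = 48.889%
Salt term: 16.6 × (-0.321) = -5.329
GC term: 0.41 × 48.889 = 20.044; length term: −600/45 = −13.333
Tm = 81.5 + (-5.329) + 20.044 − 13.333 = 82.882 → 82.9°C

82.9°C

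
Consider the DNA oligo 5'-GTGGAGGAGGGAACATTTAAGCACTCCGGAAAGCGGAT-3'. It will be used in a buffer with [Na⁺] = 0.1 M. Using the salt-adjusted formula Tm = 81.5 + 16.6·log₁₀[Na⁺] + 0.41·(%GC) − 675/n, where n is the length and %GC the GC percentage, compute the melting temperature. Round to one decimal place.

68.7°C

Length n = 38. A=12, G=14, T=6, C=6
G+C = 20, so %GC = 20/38 × 100 = 52.632%
Salt term: 16.6 × (-1) = -16.6
GC term: 0.41 × 52.632 = 21.579; length term: −675/38 = −17.763
Tm = 81.5 + (-16.6) + 21.579 − 17.763 = 68.716 → 68.7°C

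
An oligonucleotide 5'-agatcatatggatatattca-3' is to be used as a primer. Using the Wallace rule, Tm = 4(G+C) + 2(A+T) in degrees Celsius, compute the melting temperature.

50°C

Base counts: T=7, C=2, G=3, A=8
So N_AT = 15 and N_GC = 5.
Tm = 4·5 + 2·15 = 20 + 30 = 50°C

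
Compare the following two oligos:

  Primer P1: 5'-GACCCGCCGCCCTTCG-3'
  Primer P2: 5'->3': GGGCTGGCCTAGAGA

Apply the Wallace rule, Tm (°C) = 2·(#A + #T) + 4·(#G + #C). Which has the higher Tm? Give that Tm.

Primer P1: A+T=3, G+C=13 → Tm = 2(3)+4(13) = 58°C
Primer P2: A+T=5, G+C=10 → Tm = 2(5)+4(10) = 50°C
58°C vs 50°C → primer P1 is higher.

Primer P1, 58°C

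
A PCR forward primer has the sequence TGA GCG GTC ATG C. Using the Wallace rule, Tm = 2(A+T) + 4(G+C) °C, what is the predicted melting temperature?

C=3, A=2, T=3, G=5
A+T = 5, G+C = 8
Tm = 4·8 + 2·5 = 32 + 10 = 42°C

42°C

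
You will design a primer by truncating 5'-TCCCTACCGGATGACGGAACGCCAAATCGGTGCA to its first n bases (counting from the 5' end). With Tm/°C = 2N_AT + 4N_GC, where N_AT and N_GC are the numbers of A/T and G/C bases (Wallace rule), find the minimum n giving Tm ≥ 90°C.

n = 29

First 28 bases: TCCCTACCGGATGACGGAACGCCAAATC → Tm = 88°C (< 90°C)
First 29 bases: TCCCTACCGGATGACGGAACGCCAAATCG → Tm = 92°C (≥ 90°C)
Since every base adds ≥2°C, Tm only increases with n, so the threshold is first crossed at n = 29.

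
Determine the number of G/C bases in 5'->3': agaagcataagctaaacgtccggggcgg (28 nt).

16

G=10, T=3, A=9, C=6
G+C = 10 + 6 = 16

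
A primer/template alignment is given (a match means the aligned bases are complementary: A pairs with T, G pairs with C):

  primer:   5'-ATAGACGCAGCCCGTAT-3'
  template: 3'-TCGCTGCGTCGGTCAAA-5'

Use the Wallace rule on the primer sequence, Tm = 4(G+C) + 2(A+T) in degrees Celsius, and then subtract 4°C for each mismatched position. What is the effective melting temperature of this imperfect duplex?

36°C

Primer base counts: A=5, T=3, G=4, C=5 → A+T=8, G+C=9
Perfect-match Tm = 2(8) + 4(9) = 16 + 36 = 52°C
Mismatches (positions where the bases are not complementary): 4 (at positions 2, 3, 13, 16)
Effective Tm = 52 − 4×4 = 52 − 16 = 36°C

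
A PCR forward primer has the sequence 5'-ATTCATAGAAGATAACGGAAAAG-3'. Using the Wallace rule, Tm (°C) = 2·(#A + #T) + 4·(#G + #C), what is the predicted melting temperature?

Counting bases: A=12, G=5, T=4, C=2
A+T = 16, G+C = 7
Tm = 2(16) + 4(7) = 32 + 28 = 60°C

60°C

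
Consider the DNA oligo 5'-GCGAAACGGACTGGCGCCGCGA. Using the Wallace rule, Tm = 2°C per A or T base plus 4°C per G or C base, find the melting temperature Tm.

76°C

Scanning the sequence gives G=9, A=5, T=1, C=7.
AT pairs contribute 6, GC pairs contribute 16.
Tm = 2(6) + 4(16) = 12 + 64 = 76°C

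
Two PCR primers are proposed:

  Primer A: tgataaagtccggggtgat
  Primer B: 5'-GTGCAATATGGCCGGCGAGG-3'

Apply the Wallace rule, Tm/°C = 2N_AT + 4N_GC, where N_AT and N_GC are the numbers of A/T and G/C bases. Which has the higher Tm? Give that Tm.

Primer B, 66°C

Primer A: A+T=10, G+C=9 → Tm = 2(10)+4(9) = 56°C
Primer B: A+T=7, G+C=13 → Tm = 2(7)+4(13) = 66°C
56°C vs 66°C → primer B is higher.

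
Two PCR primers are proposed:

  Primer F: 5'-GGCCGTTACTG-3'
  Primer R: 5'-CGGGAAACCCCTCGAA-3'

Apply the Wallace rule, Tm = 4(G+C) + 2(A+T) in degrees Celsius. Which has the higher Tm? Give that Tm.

Primer R, 52°C

Primer F: A+T=4, G+C=7 → Tm = 2(4)+4(7) = 36°C
Primer R: A+T=6, G+C=10 → Tm = 2(6)+4(10) = 52°C
36°C vs 52°C → primer R is higher.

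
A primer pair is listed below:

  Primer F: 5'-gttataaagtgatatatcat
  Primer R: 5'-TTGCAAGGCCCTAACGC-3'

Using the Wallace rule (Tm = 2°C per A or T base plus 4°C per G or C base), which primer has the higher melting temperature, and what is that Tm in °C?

Primer R, 54°C

Primer F: A+T=16, G+C=4 → Tm = 2(16)+4(4) = 48°C
Primer R: A+T=7, G+C=10 → Tm = 2(7)+4(10) = 54°C
48°C vs 54°C → primer R is higher.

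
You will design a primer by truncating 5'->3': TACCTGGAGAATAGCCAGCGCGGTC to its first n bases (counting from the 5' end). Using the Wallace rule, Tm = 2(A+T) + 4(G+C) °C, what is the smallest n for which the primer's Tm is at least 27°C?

First 8 bases: TACCTGGA → Tm = 24°C (< 27°C)
First 9 bases: TACCTGGAG → Tm = 28°C (≥ 27°C)
Each additional base adds 2°C (A/T) or 4°C (G/C), so Tm is non-decreasing in n; n = 9 is the first length to reach 27°C.

n = 9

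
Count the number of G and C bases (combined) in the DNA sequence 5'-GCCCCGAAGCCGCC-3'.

12

T=0, G=4, A=2, C=8
Total G or C: 4 + 8 = 12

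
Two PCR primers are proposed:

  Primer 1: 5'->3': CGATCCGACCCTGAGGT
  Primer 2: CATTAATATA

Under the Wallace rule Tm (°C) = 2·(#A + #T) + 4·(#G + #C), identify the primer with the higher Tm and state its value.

Primer 1: A+T=6, G+C=11 → Tm = 2(6)+4(11) = 56°C
Primer 2: A+T=9, G+C=1 → Tm = 2(9)+4(1) = 22°C
56°C vs 22°C → primer 1 is higher.

Primer 1, 56°C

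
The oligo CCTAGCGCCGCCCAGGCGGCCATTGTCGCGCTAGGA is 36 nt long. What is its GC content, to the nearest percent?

Base counts: A=5, T=5, C=14, G=12
G+C = 12 + 14 = 26 out of 36 bases
%GC = 26/36 × 100 = 72.22% ≈ 72%

72%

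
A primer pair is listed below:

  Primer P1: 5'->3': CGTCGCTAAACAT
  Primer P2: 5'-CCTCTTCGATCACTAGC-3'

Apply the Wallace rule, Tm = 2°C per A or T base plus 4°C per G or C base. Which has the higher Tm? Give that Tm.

Primer P1: A+T=7, G+C=6 → Tm = 2(7)+4(6) = 38°C
Primer P2: A+T=8, G+C=9 → Tm = 2(8)+4(9) = 52°C
38°C vs 52°C → primer P2 is higher.

Primer P2, 52°C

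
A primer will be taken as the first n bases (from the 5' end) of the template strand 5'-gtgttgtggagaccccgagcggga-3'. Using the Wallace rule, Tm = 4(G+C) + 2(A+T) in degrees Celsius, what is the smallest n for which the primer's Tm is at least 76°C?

First 22 bases: GTGTTGTGGAGACCCCGAGCGG → Tm = 74°C (< 76°C)
First 23 bases: GTGTTGTGGAGACCCCGAGCGGG → Tm = 78°C (≥ 76°C)
Since every base adds ≥2°C, Tm only increases with n, so the threshold is first crossed at n = 23.

n = 23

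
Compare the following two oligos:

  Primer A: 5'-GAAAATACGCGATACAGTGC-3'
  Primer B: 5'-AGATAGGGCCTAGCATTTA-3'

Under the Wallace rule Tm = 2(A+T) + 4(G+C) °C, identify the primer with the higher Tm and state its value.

Primer A, 58°C

Primer A: A+T=11, G+C=9 → Tm = 2(11)+4(9) = 58°C
Primer B: A+T=11, G+C=8 → Tm = 2(11)+4(8) = 54°C
58°C vs 54°C → primer A is higher.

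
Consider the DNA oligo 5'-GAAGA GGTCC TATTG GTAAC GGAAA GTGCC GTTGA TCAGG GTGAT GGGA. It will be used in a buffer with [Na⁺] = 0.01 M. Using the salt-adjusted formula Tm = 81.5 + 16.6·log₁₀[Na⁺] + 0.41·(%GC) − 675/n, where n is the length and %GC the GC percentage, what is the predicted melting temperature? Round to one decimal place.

Length n = 49. Counting bases: T=11, A=13, C=6, G=19
G+C = 25, so %GC = 25/49 × 100 = 51.02%
Salt term: 16.6 × (-2) = -33.2
GC term: 0.41 × 51.02 = 20.918; length term: −675/49 = −13.776
Tm = 81.5 + (-33.2) + 20.918 − 13.776 = 55.442 → 55.4°C

55.4°C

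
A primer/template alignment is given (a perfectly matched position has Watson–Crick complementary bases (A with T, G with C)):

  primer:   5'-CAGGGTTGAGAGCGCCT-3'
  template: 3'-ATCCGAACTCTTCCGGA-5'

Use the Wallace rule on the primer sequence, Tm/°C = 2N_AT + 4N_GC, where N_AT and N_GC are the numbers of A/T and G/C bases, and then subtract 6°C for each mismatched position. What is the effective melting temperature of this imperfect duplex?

32°C

Primer base counts: A=3, T=3, G=7, C=4 → A+T=6, G+C=11
Perfect-match Tm = 2(6) + 4(11) = 12 + 44 = 56°C
Mismatches (positions where the bases are not complementary): 4 (at positions 1, 5, 12, 13)
Effective Tm = 56 − 4×6 = 56 − 24 = 32°C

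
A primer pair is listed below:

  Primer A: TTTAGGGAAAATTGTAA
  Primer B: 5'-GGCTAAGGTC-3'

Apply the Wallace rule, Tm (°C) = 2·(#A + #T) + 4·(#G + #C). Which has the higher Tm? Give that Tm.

Primer A, 42°C

Primer A: A+T=13, G+C=4 → Tm = 2(13)+4(4) = 42°C
Primer B: A+T=4, G+C=6 → Tm = 2(4)+4(6) = 32°C
42°C vs 32°C → primer A is higher.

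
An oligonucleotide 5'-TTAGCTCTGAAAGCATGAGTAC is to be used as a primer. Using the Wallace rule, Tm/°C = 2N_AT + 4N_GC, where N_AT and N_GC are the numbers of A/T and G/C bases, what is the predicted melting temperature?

Scanning the sequence gives T=6, C=4, A=7, G=5.
AT pairs contribute 13, GC pairs contribute 9.
Tm = 4·9 + 2·13 = 36 + 26 = 62°C

62°C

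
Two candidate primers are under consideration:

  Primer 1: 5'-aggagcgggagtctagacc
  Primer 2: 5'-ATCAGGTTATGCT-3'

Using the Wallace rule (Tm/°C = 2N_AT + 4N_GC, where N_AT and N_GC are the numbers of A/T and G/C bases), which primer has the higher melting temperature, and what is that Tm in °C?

Primer 1, 62°C

Primer 1: A+T=7, G+C=12 → Tm = 2(7)+4(12) = 62°C
Primer 2: A+T=8, G+C=5 → Tm = 2(8)+4(5) = 36°C
62°C vs 36°C → primer 1 is higher.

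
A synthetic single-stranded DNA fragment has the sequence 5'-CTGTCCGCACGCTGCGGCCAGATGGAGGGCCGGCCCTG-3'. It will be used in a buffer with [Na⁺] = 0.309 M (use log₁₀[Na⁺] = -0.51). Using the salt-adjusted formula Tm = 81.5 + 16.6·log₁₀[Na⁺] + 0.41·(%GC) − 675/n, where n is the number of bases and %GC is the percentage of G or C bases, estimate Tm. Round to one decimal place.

86.6°C

Length n = 38. Scanning the sequence gives T=5, G=15, C=14, A=4.
G+C = 29, so %GC = 29/38 × 100 = 76.316%
Salt term: 16.6 × (-0.51) = -8.466
GC term: 0.41 × 76.316 = 31.29; length term: −675/38 = −17.763
Tm = 81.5 + (-8.466) + 31.29 − 17.763 = 86.561 → 86.6°C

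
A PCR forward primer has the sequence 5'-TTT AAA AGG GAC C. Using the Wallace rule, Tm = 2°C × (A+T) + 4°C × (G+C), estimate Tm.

36°C

T=3, A=5, G=3, C=2
AT pairs contribute 8, GC pairs contribute 5.
Tm = 2(8) + 4(5) = 16 + 20 = 36°C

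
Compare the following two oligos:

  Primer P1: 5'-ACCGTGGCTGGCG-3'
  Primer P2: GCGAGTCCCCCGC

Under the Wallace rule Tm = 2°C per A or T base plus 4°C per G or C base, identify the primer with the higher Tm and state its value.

Primer P2, 48°C

Primer P1: A+T=3, G+C=10 → Tm = 2(3)+4(10) = 46°C
Primer P2: A+T=2, G+C=11 → Tm = 2(2)+4(11) = 48°C
46°C vs 48°C → primer P2 is higher.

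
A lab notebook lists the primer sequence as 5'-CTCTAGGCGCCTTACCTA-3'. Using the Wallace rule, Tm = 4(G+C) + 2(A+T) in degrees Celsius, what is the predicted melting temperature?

56°C

A=3, G=3, C=7, T=5
AT pairs contribute 8, GC pairs contribute 10.
Tm = 2(8) + 4(10) = 16 + 40 = 56°C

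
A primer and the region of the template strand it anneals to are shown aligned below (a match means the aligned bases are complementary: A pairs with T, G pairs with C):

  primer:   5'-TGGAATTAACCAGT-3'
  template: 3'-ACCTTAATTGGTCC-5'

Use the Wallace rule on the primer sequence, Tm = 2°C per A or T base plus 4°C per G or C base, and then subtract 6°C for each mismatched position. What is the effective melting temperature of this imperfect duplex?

Primer base counts: A=5, T=4, G=3, C=2 → A+T=9, G+C=5
Perfect-match Tm = 2(9) + 4(5) = 18 + 20 = 38°C
Mismatches (positions where the bases are not complementary): 1 (at position 14)
Effective Tm = 38 − 1×6 = 38 − 6 = 32°C

32°C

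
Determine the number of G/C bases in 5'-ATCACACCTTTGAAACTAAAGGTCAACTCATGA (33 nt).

Scanning the sequence gives G=4, C=8, A=13, T=8.
G+C = 4 + 8 = 12

12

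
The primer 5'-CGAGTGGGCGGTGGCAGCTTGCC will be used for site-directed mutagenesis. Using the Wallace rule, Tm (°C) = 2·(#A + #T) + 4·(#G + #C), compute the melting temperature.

80°C

G=11, T=4, A=2, C=6
AT pairs contribute 6, GC pairs contribute 17.
Tm = 2(6) + 4(17) = 12 + 68 = 80°C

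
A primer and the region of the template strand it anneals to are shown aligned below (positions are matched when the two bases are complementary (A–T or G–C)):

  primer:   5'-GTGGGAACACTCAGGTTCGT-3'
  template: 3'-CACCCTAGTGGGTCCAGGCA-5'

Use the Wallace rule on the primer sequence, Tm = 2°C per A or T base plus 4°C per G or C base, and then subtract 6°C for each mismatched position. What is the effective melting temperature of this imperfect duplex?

Primer base counts: A=4, T=5, G=7, C=4 → A+T=9, G+C=11
Perfect-match Tm = 2(9) + 4(11) = 18 + 44 = 62°C
Mismatches (positions where the bases are not complementary): 3 (at positions 7, 11, 17)
Effective Tm = 62 − 3×6 = 62 − 18 = 44°C

44°C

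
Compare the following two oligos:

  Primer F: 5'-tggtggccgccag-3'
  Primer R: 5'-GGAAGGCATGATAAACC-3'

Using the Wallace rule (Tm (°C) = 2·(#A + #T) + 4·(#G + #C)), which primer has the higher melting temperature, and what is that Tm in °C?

Primer R, 50°C

Primer F: A+T=3, G+C=10 → Tm = 2(3)+4(10) = 46°C
Primer R: A+T=9, G+C=8 → Tm = 2(9)+4(8) = 50°C
46°C vs 50°C → primer R is higher.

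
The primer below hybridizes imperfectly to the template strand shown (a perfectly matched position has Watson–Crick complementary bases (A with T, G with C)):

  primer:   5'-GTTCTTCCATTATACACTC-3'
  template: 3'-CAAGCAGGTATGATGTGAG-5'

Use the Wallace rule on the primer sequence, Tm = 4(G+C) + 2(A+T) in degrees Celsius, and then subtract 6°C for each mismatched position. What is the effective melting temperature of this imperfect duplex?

Primer base counts: A=4, T=8, G=1, C=6 → A+T=12, G+C=7
Perfect-match Tm = 2(12) + 4(7) = 24 + 28 = 52°C
Mismatches (positions where the bases are not complementary): 3 (at positions 5, 11, 12)
Effective Tm = 52 − 3×6 = 52 − 18 = 34°C

34°C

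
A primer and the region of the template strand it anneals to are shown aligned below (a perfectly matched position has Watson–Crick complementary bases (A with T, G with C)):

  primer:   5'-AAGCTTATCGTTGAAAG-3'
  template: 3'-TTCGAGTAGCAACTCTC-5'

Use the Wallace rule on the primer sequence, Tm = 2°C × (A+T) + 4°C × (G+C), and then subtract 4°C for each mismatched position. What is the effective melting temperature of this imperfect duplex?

Primer base counts: A=6, T=5, G=4, C=2 → A+T=11, G+C=6
Perfect-match Tm = 2(11) + 4(6) = 22 + 24 = 46°C
Mismatches (positions where the bases are not complementary): 2 (at positions 6, 15)
Effective Tm = 46 − 2×4 = 46 − 8 = 38°C

38°C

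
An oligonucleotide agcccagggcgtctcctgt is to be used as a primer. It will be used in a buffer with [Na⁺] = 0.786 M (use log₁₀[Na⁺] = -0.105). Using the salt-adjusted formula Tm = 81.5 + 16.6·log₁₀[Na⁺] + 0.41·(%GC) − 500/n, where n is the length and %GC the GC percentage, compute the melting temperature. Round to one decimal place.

81.5°C

Length n = 19. Counting bases: C=7, T=4, G=6, A=2
G+C = 13, so %GC = 13/19 × 100 = 68.421%
Salt term: 16.6 × (-0.105) = -1.743
GC term: 0.41 × 68.421 = 28.053; length term: −500/19 = −26.316
Tm = 81.5 + (-1.743) + 28.053 − 26.316 = 81.494 → 81.5°C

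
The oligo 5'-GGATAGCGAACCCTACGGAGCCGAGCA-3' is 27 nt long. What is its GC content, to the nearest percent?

63%

Scanning the sequence gives A=8, G=9, C=8, T=2.
G+C = 9 + 8 = 17 out of 27 bases
%GC = 17/27 × 100 = 62.96% ≈ 63%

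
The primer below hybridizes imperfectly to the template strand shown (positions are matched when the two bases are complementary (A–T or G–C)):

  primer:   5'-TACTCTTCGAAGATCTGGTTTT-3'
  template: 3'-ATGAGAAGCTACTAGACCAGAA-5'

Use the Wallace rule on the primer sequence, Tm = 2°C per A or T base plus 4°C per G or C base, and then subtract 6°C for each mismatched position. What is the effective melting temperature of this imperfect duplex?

Primer base counts: A=4, T=10, G=4, C=4 → A+T=14, G+C=8
Perfect-match Tm = 2(14) + 4(8) = 28 + 32 = 60°C
Mismatches (positions where the bases are not complementary): 2 (at positions 11, 20)
Effective Tm = 60 − 2×6 = 60 − 12 = 48°C

48°C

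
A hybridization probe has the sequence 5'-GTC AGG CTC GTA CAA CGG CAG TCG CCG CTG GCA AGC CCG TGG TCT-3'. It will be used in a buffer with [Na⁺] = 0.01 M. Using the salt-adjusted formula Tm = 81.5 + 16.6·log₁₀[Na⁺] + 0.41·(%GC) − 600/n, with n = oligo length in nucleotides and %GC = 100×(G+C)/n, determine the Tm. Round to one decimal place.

62.3°C

Length n = 45. Scanning the sequence gives G=15, T=8, C=15, A=7.
G+C = 30, so %GC = 30/45 × 100 = 66.667%
Salt term: 16.6 × (-2) = -33.2
GC term: 0.41 × 66.667 = 27.333; length term: −600/45 = −13.333
Tm = 81.5 + (-33.2) + 27.333 − 13.333 = 62.3 → 62.3°C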